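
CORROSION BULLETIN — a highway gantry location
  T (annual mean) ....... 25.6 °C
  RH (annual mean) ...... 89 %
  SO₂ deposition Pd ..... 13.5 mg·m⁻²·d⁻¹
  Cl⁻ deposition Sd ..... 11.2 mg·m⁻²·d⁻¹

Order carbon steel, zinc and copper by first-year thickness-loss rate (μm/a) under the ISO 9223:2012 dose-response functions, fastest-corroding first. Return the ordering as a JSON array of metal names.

["carbon steel", "copper", "zinc"]

carbon steel: T>10 °C ⇒ hinge -0.054·(25.6−10) = -0.8424
  sulphur-dioxide contribution → 17.5 μm/a
  chloride contribution → 23.95 μm/a
  ⇒ r_corr(carbon steel) = 41.45 μm/a
zinc: T>10 °C ⇒ hinge -0.071·(25.6−10) = -1.1076
  sulphur-dioxide contribution → 0.8034 μm/a
  chloride contribution → 1.245 μm/a
  total first-year rate 2.049 μm/a
copper: T>10 °C ⇒ hinge -0.080·(25.6−10) = -1.2480
  sulphur-dioxide contribution → 0.571 μm/a
  chloride contribution → 1.699 μm/a
  ⇒ r_corr(copper) = 2.27 μm/a
Ordering by μm/a: carbon steel (41.4) > copper (2.27) > zinc (2.05)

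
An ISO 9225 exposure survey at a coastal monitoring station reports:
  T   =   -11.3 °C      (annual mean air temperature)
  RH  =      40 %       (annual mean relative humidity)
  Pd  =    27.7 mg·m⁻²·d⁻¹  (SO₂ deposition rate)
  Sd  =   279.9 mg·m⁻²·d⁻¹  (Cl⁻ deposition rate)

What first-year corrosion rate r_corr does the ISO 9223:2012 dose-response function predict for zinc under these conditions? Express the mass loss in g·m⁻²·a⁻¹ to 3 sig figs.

r_corr = 2.75 g·m⁻²·a⁻¹

zinc: T≤10 °C ⇒ hinge +0.038·(-11.3−10) = -0.8094
  Pd branch = 0.0129·Pd^0.44·e^(0.046·RH+f) = 0.1559 μm/a
  Sd branch = 0.0175·Sd^0.57·e^(0.008·RH+0.085·T) = 0.2289 μm/a
  r_corr = 0.1559 + 0.2289 = 0.3848 μm/a
Convert to mass loss: 0.3848 μm/a × 7.14 g/cm³ = 2.748 g·m⁻²·a⁻¹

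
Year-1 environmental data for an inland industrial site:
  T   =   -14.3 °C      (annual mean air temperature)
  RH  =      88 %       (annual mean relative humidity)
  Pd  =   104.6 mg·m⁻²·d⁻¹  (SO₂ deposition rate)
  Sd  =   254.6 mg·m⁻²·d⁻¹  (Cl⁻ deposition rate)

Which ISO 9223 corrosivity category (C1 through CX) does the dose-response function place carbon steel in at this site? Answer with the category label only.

C3

carbon steel: f(T) = +0.150·(T−10) [T≤10 °C] = -3.6450
  sulphur-dioxide contribution → 3.016 μm/a
  chloride contribution → 32.58 μm/a
  ⇒ r_corr(carbon steel) = 35.6 μm/a
35.6 μm/a falls in (25, 50] for carbon steel → category C3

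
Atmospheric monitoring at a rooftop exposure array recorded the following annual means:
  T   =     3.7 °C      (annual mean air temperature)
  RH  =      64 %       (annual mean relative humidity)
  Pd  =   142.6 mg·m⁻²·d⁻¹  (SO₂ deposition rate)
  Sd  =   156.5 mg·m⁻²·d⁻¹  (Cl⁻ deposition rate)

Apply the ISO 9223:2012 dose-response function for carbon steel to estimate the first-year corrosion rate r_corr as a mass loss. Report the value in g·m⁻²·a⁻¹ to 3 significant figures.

carbon steel: f(T) = +0.150·(T−10) [T≤10 °C] = -0.9450
  SO₂ term: 1.77·142.6^0.52·exp(0.02·64-0.9450) = 32.63
  Cl⁻ term: 0.102·156.5^0.62·exp(0.033·64+0.04·3.7) = 22.42
  r_corr = 32.63 + 22.42 = 55.05 μm/a
Convert to mass loss: 55.05 μm/a × 7.85 g/cm³ = 432.2 g·m⁻²·a⁻¹

r_corr = 432 g·m⁻²·a⁻¹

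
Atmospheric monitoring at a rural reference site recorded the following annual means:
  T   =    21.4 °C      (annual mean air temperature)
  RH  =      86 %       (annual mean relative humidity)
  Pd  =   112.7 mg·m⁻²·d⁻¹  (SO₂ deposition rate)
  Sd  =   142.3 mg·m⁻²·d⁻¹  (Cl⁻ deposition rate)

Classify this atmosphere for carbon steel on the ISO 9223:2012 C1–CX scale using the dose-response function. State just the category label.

C5

carbon steel: temperature factor f = -0.054·(11.4) = -0.6156
  sulphur-dioxide contribution → 62.32 μm/a
  chloride contribution → 88.69 μm/a
  ⇒ r_corr(carbon steel) = 151 μm/a
ISO 9223 Table 2 (carbon steel): 80 < 151 ≤ 200 μm/a ⇒ C5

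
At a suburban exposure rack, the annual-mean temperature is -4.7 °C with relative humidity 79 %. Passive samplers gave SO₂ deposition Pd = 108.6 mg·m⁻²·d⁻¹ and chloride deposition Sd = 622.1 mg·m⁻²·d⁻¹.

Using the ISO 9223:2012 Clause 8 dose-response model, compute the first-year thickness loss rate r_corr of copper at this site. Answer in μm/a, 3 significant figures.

r_corr = 1.09 μm/a

copper: T≤10 °C ⇒ hinge +0.126·(-4.7−10) = -1.8522
  SO₂ term: 0.0053·108.6^0.26·exp(0.059·79-1.8522) = 0.2975
  Cl⁻ term: 0.01025·622.1^0.27·exp(0.036·79+0.049·-4.7) = 0.7947
  sum: 0.2975 + 0.7947 → r_corr = 1.092 μm/a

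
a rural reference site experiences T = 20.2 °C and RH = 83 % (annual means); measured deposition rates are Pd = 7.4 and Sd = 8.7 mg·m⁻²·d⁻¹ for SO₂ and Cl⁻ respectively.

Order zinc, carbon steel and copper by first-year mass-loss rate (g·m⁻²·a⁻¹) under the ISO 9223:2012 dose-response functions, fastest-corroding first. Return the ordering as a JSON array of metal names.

zinc: temperature factor f = -0.071·(10.2) = -0.7242
  Pd branch = 0.0129·Pd^0.44·e^(0.046·RH+f) = 0.6865 μm/a
  Cl⁻ term: 0.0175·8.7^0.57·exp(0.008·83+0.085·20.2) = 0.6496
  r_corr = 0.6865 + 0.6496 = 1.336 μm/a
  mass loss = 1.336 μm/a × 7.14 g/cm³ = 9.54 g·m⁻²·a⁻¹
carbon steel: temperature factor f = -0.054·(10.2) = -0.5508
  SO₂ term: 1.77·7.4^0.52·exp(0.02·83-0.5508) = 15.19
  Sd branch = 0.102·Sd^0.62·e^(0.033·RH+0.04·T) = 13.54 μm/a
  sum: 15.19 + 13.54 → r_corr = 28.73 μm/a
  mass loss = 28.73 μm/a × 7.85 g/cm³ = 225.5 g·m⁻²·a⁻¹
copper: temperature factor f = -0.080·(10.2) = -0.8160
  SO₂ term: 0.0053·7.4^0.26·exp(0.059·83-0.8160) = 0.528
  Sd branch = 0.01025·Sd^0.27·e^(0.036·RH+0.049·T) = 0.9816 μm/a
  sum: 0.528 + 0.9816 → r_corr = 1.51 μm/a
  mass loss = 1.51 μm/a × 8.96 g/cm³ = 13.53 g·m⁻²·a⁻¹
Ordering by g·m⁻²·a⁻¹: carbon steel (226) > copper (13.5) > zinc (9.54)

["carbon steel", "copper", "zinc"]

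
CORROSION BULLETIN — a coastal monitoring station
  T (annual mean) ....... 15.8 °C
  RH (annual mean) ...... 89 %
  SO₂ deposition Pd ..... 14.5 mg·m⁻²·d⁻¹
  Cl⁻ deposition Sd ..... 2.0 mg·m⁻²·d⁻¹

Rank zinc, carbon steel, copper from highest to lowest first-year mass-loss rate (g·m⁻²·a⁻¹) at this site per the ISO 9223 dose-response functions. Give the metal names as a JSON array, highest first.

zinc: T>10 °C ⇒ hinge -0.071·(15.8−10) = -0.4118
  SO₂ term: 0.0129·14.5^0.44·exp(0.046·89-0.4118) = 1.662
  Cl⁻ term: 0.0175·2.0^0.57·exp(0.008·89+0.085·15.8) = 0.2028
  r_corr = 1.662 + 0.2028 = 1.865 μm/a
  mass loss = 1.865 μm/a × 7.14 g/cm³ = 13.32 g·m⁻²·a⁻¹
carbon steel: f(T) = -0.054·(T−10) [T>10 °C] = -0.3132
  SO₂ term: 1.77·14.5^0.52·exp(0.02·89-0.3132) = 30.83
  Sd branch = 0.102·Sd^0.62·e^(0.033·RH+0.04·T) = 5.562 μm/a
  sum: 30.83 + 5.562 → r_corr = 36.39 μm/a
  mass loss = 36.39 μm/a × 7.85 g/cm³ = 285.6 g·m⁻²·a⁻¹
copper: f(T) = -0.080·(T−10) [T>10 °C] = -0.4640
  SO₂ term: 0.0053·14.5^0.26·exp(0.059·89-0.4640) = 1.274
  Cl⁻ term: 0.01025·2.0^0.27·exp(0.036·89+0.049·15.8) = 0.6603
  sum: 1.274 + 0.6603 → r_corr = 1.934 μm/a
  mass loss = 1.934 μm/a × 8.96 g/cm³ = 17.33 g·m⁻²·a⁻¹
Ordering by g·m⁻²·a⁻¹: carbon steel (286) > copper (17.3) > zinc (13.3)

["carbon steel", "copper", "zinc"]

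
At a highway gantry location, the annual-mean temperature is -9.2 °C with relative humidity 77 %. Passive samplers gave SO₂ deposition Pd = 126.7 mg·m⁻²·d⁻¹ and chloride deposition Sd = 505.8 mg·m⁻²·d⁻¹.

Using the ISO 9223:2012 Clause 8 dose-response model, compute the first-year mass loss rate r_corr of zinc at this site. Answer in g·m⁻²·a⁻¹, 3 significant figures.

zinc: temperature factor f = +0.038·(-19.2) = -0.7296
  Pd branch = 0.0129·Pd^0.44·e^(0.046·RH+f) = 1.808 μm/a
  Cl⁻ term: 0.0175·505.8^0.57·exp(0.008·77+0.085·-9.2) = 0.5155
  sum: 1.808 + 0.5155 → r_corr = 2.324 μm/a
Convert to mass loss: 2.324 μm/a × 7.14 g/cm³ = 16.59 g·m⁻²·a⁻¹

r_corr = 16.6 g·m⁻²·a⁻¹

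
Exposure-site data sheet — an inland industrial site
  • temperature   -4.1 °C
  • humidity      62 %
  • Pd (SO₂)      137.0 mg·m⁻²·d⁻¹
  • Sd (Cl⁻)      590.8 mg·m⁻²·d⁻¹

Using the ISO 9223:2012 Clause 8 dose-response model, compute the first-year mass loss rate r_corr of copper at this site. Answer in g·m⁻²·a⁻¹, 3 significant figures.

copper: T≤10 °C ⇒ hinge +0.126·(-4.1−10) = -1.7766
  Pd branch = 0.0053·Pd^0.26·e^(0.059·RH+f) = 0.125 μm/a
  Sd branch = 0.01025·Sd^0.27·e^(0.036·RH+0.049·T) = 0.4376 μm/a
  r_corr = 0.125 + 0.4376 = 0.5626 μm/a
Convert to mass loss: 0.5626 μm/a × 8.96 g/cm³ = 5.041 g·m⁻²·a⁻¹

r_corr = 5.04 g·m⁻²·a⁻¹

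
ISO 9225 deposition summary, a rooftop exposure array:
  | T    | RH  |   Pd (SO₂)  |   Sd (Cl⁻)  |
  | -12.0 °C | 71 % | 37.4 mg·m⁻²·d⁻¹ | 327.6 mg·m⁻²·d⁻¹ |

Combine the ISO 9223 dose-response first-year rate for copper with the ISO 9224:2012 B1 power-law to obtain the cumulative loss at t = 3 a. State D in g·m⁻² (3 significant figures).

copper: temperature factor f = +0.126·(-22.0) = -2.7720
  Pd branch = 0.0053·Pd^0.26·e^(0.059·RH+f) = 0.05606 μm/a
  Cl⁻ term: 0.01025·327.6^0.27·exp(0.036·71+0.049·-12.0) = 0.3504
  r_corr = 0.05606 + 0.3504 = 0.4065 μm/a
Long-term exponent b (ISO 9224 Table 2, B1) = 0.667
  D(3) = 0.4065 × 3^0.667 = 0.4065 × 2.081 = 0.8458 μm
  Mass loss = 0.8458 μm × 8.96 g/cm³ = 7.578 g·m⁻²

D(3) = 7.58 g·m⁻²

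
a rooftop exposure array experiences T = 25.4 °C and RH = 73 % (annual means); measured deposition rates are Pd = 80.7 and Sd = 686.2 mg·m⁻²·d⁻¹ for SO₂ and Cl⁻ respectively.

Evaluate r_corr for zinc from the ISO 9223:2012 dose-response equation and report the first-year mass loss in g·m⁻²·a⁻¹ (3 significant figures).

zinc: temperature factor f = -0.071·(15.4) = -1.0934
  SO₂ term: 0.0129·80.7^0.44·exp(0.046·73-1.0934) = 0.8573
  Cl⁻ term: 0.0175·686.2^0.57·exp(0.008·73+0.085·25.4) = 11.25
  r_corr = 0.8573 + 11.25 = 12.11 μm/a
Convert to mass loss: 12.11 μm/a × 7.14 g/cm³ = 86.43 g·m⁻²·a⁻¹

r_corr = 86.4 g·m⁻²·a⁻¹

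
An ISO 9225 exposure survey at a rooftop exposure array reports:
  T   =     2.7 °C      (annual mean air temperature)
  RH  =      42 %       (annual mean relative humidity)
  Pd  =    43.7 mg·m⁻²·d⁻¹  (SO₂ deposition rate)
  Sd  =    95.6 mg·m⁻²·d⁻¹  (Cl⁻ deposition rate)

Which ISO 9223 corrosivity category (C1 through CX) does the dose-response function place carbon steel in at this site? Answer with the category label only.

C2

carbon steel: temperature factor f = +0.150·(-7.3) = -1.0950
  Pd branch = 1.77·Pd^0.52·e^(0.02·RH+f) = 9.779 μm/a
  Sd branch = 0.102·Sd^0.62·e^(0.033·RH+0.04·T) = 7.679 μm/a
  sum: 9.779 + 7.679 → r_corr = 17.46 μm/a
Category bounds: 1.3…25 μm/a bracket r_corr ⇒ C2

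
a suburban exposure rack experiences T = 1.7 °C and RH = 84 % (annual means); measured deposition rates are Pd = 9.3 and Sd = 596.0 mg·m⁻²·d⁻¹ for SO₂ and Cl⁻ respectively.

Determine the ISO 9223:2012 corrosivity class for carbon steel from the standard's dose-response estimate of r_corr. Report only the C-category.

carbon steel: temperature factor f = +0.150·(-8.3) = -1.2450
  Pd branch = 1.77·Pd^0.52·e^(0.02·RH+f) = 8.72 μm/a
  Sd branch = 0.102·Sd^0.62·e^(0.033·RH+0.04·T) = 91.76 μm/a
  sum: 8.72 + 91.76 → r_corr = 100.5 μm/a
ISO 9223 Table 2 (carbon steel): 80 < 100 ≤ 200 μm/a ⇒ C5

C5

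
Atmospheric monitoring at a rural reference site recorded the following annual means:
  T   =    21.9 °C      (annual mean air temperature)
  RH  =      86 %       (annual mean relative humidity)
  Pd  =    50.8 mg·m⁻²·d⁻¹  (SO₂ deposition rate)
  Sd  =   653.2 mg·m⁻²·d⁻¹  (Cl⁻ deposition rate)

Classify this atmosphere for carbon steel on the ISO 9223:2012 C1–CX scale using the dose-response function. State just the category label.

carbon steel: temperature factor f = -0.054·(11.9) = -0.6426
  SO₂ term: 1.77·50.8^0.52·exp(0.02·86-0.6426) = 40.08
  Cl⁻ term: 0.102·653.2^0.62·exp(0.033·86+0.04·21.9) = 232.8
  r_corr = 40.08 + 232.8 = 272.8 μm/a
273 μm/a falls in (200, 700] for carbon steel → category CX

CX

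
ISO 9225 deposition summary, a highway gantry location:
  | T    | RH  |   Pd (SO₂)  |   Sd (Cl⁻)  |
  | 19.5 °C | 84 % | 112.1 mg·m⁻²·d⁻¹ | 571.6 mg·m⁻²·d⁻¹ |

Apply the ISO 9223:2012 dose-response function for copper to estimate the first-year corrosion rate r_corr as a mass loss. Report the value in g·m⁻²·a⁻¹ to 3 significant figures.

r_corr = 38.0 g·m⁻²·a⁻¹

copper: T>10 °C ⇒ hinge -0.080·(19.5−10) = -0.7600
  SO₂ term: 0.0053·112.1^0.26·exp(0.059·84-0.7600) = 1.201
  Sd branch = 0.01025·Sd^0.27·e^(0.036·RH+0.049·T) = 3.044 μm/a
  sum: 1.201 + 3.044 → r_corr = 4.245 μm/a
Convert to mass loss: 4.245 μm/a × 8.96 g/cm³ = 38.03 g·m⁻²·a⁻¹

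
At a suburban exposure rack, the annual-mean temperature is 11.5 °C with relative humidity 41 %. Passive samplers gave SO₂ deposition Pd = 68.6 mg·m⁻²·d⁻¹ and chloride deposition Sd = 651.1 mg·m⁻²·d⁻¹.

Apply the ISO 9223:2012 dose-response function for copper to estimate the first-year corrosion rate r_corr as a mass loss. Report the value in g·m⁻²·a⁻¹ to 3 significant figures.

r_corr = 5.48 g·m⁻²·a⁻¹

copper: f(T) = -0.080·(T−10) [T>10 °C] = -0.1200
  SO₂ term: 0.0053·68.6^0.26·exp(0.059·41-0.1200) = 0.1585
  Sd branch = 0.01025·Sd^0.27·e^(0.036·RH+0.049·T) = 0.4531 μm/a
  r_corr = 0.1585 + 0.4531 = 0.6116 μm/a
Convert to mass loss: 0.6116 μm/a × 8.96 g/cm³ = 5.48 g·m⁻²·a⁻¹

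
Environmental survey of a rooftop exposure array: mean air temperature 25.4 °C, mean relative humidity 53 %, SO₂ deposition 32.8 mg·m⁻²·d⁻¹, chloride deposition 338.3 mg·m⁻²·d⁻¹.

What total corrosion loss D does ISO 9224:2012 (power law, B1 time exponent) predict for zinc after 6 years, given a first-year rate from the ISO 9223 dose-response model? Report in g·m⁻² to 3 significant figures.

D(6) = 203 g·m⁻²

zinc: f(T) = -0.071·(T−10) [T>10 °C] = -1.0934
  Pd branch = 0.0129·Pd^0.44·e^(0.046·RH+f) = 0.2299 μm/a
  Sd branch = 0.0175·Sd^0.57·e^(0.008·RH+0.085·T) = 6.405 μm/a
  r_corr = 0.2299 + 6.405 = 6.635 μm/a
Power-law: D(6) = r_corr · 6^0.813
  D(6) = 6.635 × 6^0.813 = 6.635 × 4.292 = 28.48 μm
  Mass loss = 28.48 μm × 7.14 g/cm³ = 203.3 g·m⁻²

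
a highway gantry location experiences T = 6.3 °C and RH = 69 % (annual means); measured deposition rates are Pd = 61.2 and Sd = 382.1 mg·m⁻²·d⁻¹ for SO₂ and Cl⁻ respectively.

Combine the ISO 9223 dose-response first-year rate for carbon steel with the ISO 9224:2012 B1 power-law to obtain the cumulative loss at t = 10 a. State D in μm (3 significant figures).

carbon steel: f(T) = +0.150·(T−10) [T≤10 °C] = -0.5550
  sulphur-dioxide contribution → 34.31 μm/a
  chloride contribution → 51.04 μm/a
  total first-year rate 85.34 μm/a
Power-law: D(10) = r_corr · 10^0.523
  D(10) = 85.34 × 10^0.523 = 85.34 × 3.334 = 284.6 μm

D(10) = 285 μm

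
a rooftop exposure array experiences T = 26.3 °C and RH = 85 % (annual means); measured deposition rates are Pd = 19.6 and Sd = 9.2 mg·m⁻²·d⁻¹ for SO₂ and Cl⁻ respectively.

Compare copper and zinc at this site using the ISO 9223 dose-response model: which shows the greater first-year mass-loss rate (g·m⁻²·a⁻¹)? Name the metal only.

copper

copper: T>10 °C ⇒ hinge -0.080·(26.3−10) = -1.3040
  sulphur-dioxide contribution → 0.4698 μm/a
  chloride contribution → 1.444 μm/a
  total first-year rate 1.914 μm/a
  mass loss = 1.914 μm/a × 8.96 g/cm³ = 17.15 g·m⁻²·a⁻¹
zinc: temperature factor f = -0.071·(16.3) = -1.1573
  sulphur-dioxide contribution → 0.7493 μm/a
  chloride contribution → 1.144 μm/a
  total first-year rate 1.894 μm/a
  mass loss = 1.894 μm/a × 7.14 g/cm³ = 13.52 g·m⁻²·a⁻¹
Ordering by g·m⁻²·a⁻¹: copper (17.1) > zinc (13.5)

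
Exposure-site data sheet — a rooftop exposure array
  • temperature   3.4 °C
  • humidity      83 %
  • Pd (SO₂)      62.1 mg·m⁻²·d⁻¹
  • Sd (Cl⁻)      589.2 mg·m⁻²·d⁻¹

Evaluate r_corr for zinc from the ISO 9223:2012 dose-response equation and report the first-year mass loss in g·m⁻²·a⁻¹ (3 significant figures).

r_corr = 32.4 g·m⁻²·a⁻¹

zinc: T≤10 °C ⇒ hinge +0.038·(3.4−10) = -0.2508
  SO₂ term: 0.0129·62.1^0.44·exp(0.046·83-0.2508) = 2.81
  Cl⁻ term: 0.0175·589.2^0.57·exp(0.008·83+0.085·3.4) = 1.722
  sum: 2.81 + 1.722 → r_corr = 4.532 μm/a
Convert to mass loss: 4.532 μm/a × 7.14 g/cm³ = 32.36 g·m⁻²·a⁻¹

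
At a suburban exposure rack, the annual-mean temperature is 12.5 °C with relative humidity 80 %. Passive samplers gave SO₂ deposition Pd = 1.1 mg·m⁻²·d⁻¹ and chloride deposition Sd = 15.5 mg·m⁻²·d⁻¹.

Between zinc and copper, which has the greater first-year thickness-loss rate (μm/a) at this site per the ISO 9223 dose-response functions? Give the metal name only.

zinc: f(T) = -0.071·(T−10) [T>10 °C] = -0.1775
  SO₂ term: 0.0129·1.1^0.44·exp(0.046·80-0.1775) = 0.4466
  Sd branch = 0.0175·Sd^0.57·e^(0.008·RH+0.085·T) = 0.4581 μm/a
  sum: 0.4466 + 0.4581 → r_corr = 0.9047 μm/a
copper: temperature factor f = -0.080·(2.5) = -0.2000
  SO₂ term: 0.0053·1.1^0.26·exp(0.059·80-0.2000) = 0.4989
  Cl⁻ term: 0.01025·15.5^0.27·exp(0.036·80+0.049·12.5) = 0.7061
  r_corr = 0.4989 + 0.7061 = 1.205 μm/a
Ordering by μm/a: copper (1.21) > zinc (0.905)

copper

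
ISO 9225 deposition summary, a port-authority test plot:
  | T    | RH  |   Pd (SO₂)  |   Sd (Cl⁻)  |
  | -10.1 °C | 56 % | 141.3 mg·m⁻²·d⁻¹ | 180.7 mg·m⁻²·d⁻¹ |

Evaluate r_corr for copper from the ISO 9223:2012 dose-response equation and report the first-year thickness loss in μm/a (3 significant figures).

copper: T≤10 °C ⇒ hinge +0.126·(-10.1−10) = -2.5326
  sulphur-dioxide contribution → 0.04153 μm/a
  chloride contribution → 0.1909 μm/a
  ⇒ r_corr(copper) = 0.2324 μm/a

r_corr = 0.232 μm/a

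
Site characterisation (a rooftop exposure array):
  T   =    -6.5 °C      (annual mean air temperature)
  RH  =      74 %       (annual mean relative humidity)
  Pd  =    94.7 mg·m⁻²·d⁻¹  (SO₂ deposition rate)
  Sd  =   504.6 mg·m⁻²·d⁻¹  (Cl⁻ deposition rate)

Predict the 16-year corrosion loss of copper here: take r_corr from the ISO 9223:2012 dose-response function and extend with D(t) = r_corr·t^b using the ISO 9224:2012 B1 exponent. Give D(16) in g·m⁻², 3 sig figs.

copper: T≤10 °C ⇒ hinge +0.126·(-6.5−10) = -2.0790
  sulphur-dioxide contribution → 0.1704 μm/a
  chloride contribution → 0.5743 μm/a
  total first-year rate 0.7447 μm/a
ISO 9224: D(t) = r_corr · t^b with b = 0.667 (copper, B1)
  D(16) = 0.7447 × 16^0.667 = 0.7447 × 6.355 = 4.733 μm
  Mass loss = 4.733 μm × 8.96 g/cm³ = 42.41 g·m⁻²

D(16) = 42.4 g·m⁻²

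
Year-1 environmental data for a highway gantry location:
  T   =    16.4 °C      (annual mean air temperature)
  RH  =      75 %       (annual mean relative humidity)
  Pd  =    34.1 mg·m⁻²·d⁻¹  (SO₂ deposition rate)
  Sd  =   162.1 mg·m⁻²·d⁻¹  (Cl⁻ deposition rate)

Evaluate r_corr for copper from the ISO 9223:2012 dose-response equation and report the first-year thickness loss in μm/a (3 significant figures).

r_corr = 2.01 μm/a

copper: temperature factor f = -0.080·(6.4) = -0.5120
  SO₂ term: 0.0053·34.1^0.26·exp(0.059·75-0.5120) = 0.664
  Cl⁻ term: 0.01025·162.1^0.27·exp(0.036·75+0.049·16.4) = 1.346
  r_corr = 0.664 + 1.346 = 2.01 μm/a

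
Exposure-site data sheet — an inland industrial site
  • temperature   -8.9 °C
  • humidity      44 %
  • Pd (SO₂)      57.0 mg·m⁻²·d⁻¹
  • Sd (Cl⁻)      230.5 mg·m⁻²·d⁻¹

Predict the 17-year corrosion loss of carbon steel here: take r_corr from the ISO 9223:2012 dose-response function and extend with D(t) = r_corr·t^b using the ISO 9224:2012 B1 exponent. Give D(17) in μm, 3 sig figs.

carbon steel: temperature factor f = +0.150·(-18.9) = -2.8350
  SO₂ term: 1.77·57.0^0.52·exp(0.02·44-2.8350) = 2.051
  Cl⁻ term: 0.102·230.5^0.62·exp(0.033·44+0.04·-8.9) = 8.901
  r_corr = 2.051 + 8.901 = 10.95 μm/a
Long-term exponent b (ISO 9224 Table 2, B1) = 0.523
  D(17) = 10.95 × 17^0.523 = 10.95 × 4.401 = 48.2 μm

D(17) = 48.2 μm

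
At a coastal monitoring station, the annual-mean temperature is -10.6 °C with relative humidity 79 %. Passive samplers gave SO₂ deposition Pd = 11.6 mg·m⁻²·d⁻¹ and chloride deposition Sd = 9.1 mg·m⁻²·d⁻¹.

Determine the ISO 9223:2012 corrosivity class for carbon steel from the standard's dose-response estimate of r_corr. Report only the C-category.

C2

carbon steel: f(T) = +0.150·(T−10) [T≤10 °C] = -3.0900
  sulphur-dioxide contribution → 1.399 μm/a
  chloride contribution → 3.559 μm/a
  ⇒ r_corr(carbon steel) = 4.957 μm/a
4.96 μm/a falls in (1.3, 25] for carbon steel → category C2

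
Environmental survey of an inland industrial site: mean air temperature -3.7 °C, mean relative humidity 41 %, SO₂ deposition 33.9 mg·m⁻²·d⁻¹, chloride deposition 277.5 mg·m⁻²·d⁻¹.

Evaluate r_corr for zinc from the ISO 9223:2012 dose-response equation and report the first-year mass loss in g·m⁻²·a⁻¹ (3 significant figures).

zinc: f(T) = +0.038·(T−10) [T≤10 °C] = -0.5206
  Pd branch = 0.0129·Pd^0.44·e^(0.046·RH+f) = 0.2382 μm/a
  Cl⁻ term: 0.0175·277.5^0.57·exp(0.008·41+0.085·-3.7) = 0.4381
  r_corr = 0.2382 + 0.4381 = 0.6762 μm/a
Convert to mass loss: 0.6762 μm/a × 7.14 g/cm³ = 4.828 g·m⁻²·a⁻¹

r_corr = 4.83 g·m⁻²·a⁻¹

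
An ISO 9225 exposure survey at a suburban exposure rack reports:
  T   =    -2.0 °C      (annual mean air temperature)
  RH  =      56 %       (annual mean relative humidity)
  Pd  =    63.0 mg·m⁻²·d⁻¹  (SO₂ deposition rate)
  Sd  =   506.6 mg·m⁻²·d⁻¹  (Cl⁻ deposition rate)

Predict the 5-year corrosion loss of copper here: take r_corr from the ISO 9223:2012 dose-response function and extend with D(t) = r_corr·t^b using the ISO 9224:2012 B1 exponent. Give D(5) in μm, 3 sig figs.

D(5) = 1.37 μm

copper: temperature factor f = +0.126·(-12.0) = -1.5120
  SO₂ term: 0.0053·63.0^0.26·exp(0.059·56-1.5120) = 0.0934
  Sd branch = 0.01025·Sd^0.27·e^(0.036·RH+0.049·T) = 0.3749 μm/a
  r_corr = 0.0934 + 0.3749 = 0.4683 μm/a
Long-term exponent b (ISO 9224 Table 2, B1) = 0.667
  D(5) = 0.4683 × 5^0.667 = 0.4683 × 2.926 = 1.37 μm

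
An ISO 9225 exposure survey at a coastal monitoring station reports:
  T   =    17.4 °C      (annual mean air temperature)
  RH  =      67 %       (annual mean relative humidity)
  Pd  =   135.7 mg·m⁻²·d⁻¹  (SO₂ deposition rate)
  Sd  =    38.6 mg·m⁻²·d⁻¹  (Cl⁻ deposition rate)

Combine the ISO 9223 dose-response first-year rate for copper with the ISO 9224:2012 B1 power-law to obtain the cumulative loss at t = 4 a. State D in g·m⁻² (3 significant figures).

D(4) = 28.6 g·m⁻²

copper: f(T) = -0.080·(T−10) [T>10 °C] = -0.5920
  SO₂ term: 0.0053·135.7^0.26·exp(0.059·67-0.5920) = 0.5475
  Cl⁻ term: 0.01025·38.6^0.27·exp(0.036·67+0.049·17.4) = 0.7193
  r_corr = 0.5475 + 0.7193 = 1.267 μm/a
ISO 9224: D(t) = r_corr · t^b with b = 0.667 (copper, B1)
  D(4) = 1.267 × 4^0.667 = 1.267 × 2.521 = 3.194 μm
  Mass loss = 3.194 μm × 8.96 g/cm³ = 28.62 g·m⁻²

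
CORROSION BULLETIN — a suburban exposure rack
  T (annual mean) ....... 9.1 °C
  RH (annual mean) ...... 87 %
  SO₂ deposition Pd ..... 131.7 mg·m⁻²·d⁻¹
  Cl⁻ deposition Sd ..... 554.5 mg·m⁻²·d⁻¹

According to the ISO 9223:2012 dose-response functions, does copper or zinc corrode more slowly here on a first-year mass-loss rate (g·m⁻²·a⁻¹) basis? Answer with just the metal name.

copper: f(T) = +0.126·(T−10) [T≤10 °C] = -0.1134
  sulphur-dioxide contribution → 2.853 μm/a
  chloride contribution → 2.02 μm/a
  total first-year rate 4.874 μm/a
  mass loss = 4.874 μm/a × 8.96 g/cm³ = 43.67 g·m⁻²·a⁻¹
zinc: T≤10 °C ⇒ hinge +0.038·(9.1−10) = -0.0342
  sulphur-dioxide contribution → 5.84 μm/a
  chloride contribution → 2.788 μm/a
  total first-year rate 8.628 μm/a
  mass loss = 8.628 μm/a × 7.14 g/cm³ = 61.6 g·m⁻²·a⁻¹
Ordering by g·m⁻²·a⁻¹: zinc (61.6) > copper (43.7)

copper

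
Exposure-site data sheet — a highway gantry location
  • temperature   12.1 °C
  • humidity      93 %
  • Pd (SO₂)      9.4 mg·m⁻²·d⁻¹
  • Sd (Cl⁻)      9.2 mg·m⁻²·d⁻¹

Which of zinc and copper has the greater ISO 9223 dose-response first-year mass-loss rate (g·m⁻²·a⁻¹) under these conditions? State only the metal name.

copper

zinc: f(T) = -0.071·(T−10) [T>10 °C] = -0.1491
  SO₂ term: 0.0129·9.4^0.44·exp(0.046·93-0.1491) = 2.147
  Sd branch = 0.0175·Sd^0.57·e^(0.008·RH+0.085·T) = 0.3649 μm/a
  sum: 2.147 + 0.3649 → r_corr = 2.512 μm/a
  mass loss = 2.512 μm/a × 7.14 g/cm³ = 17.94 g·m⁻²·a⁻¹
copper: T>10 °C ⇒ hinge -0.080·(12.1−10) = -0.1680
  SO₂ term: 0.0053·9.4^0.26·exp(0.059·93-0.1680) = 1.938
  Cl⁻ term: 0.01025·9.2^0.27·exp(0.036·93+0.049·12.1) = 0.9604
  r_corr = 1.938 + 0.9604 = 2.898 μm/a
  mass loss = 2.898 μm/a × 8.96 g/cm³ = 25.97 g·m⁻²·a⁻¹
Ordering by g·m⁻²·a⁻¹: copper (26) > zinc (17.9)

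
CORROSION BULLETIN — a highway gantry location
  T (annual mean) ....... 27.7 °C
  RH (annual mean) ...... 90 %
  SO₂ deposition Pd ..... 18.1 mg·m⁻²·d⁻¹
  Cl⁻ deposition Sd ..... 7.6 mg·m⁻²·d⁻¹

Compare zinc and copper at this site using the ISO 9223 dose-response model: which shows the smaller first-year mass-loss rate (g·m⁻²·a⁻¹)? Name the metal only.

zinc

zinc: temperature factor f = -0.071·(17.7) = -1.2567
  SO₂ term: 0.0129·18.1^0.44·exp(0.046·90-1.2567) = 0.8245
  Cl⁻ term: 0.0175·7.6^0.57·exp(0.008·90+0.085·27.7) = 1.203
  r_corr = 0.8245 + 1.203 = 2.028 μm/a
  mass loss = 2.028 μm/a × 7.14 g/cm³ = 14.48 g·m⁻²·a⁻¹
copper: temperature factor f = -0.080·(17.7) = -1.4160
  SO₂ term: 0.0053·18.1^0.26·exp(0.059·90-1.4160) = 0.5526
  Cl⁻ term: 0.01025·7.6^0.27·exp(0.036·90+0.049·27.7) = 1.758
  sum: 0.5526 + 1.758 → r_corr = 2.311 μm/a
  mass loss = 2.311 μm/a × 8.96 g/cm³ = 20.71 g·m⁻²·a⁻¹
Ordering by g·m⁻²·a⁻¹: copper (20.7) > zinc (14.5)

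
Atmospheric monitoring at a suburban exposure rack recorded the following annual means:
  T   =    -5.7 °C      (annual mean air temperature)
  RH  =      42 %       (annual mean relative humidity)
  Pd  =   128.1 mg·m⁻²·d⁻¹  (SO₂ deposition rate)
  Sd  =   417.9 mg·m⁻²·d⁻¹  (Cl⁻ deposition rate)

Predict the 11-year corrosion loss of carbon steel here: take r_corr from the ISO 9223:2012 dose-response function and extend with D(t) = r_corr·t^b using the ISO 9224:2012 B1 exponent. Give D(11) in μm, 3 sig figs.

carbon steel: temperature factor f = +0.150·(-15.7) = -2.3550
  SO₂ term: 1.77·128.1^0.52·exp(0.02·42-2.3550) = 4.852
  Cl⁻ term: 0.102·417.9^0.62·exp(0.033·42+0.04·-5.7) = 13.7
  sum: 4.852 + 13.7 → r_corr = 18.55 μm/a
Power-law: D(11) = r_corr · 11^0.523
  D(11) = 18.55 × 11^0.523 = 18.55 × 3.505 = 65 μm

D(11) = 65.0 μm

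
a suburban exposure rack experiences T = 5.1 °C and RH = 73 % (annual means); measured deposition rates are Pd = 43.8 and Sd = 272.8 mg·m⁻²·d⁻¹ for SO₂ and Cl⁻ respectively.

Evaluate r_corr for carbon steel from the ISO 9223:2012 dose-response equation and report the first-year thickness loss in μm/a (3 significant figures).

carbon steel: T≤10 °C ⇒ hinge +0.150·(5.1−10) = -0.7350
  Pd branch = 1.77·Pd^0.52·e^(0.02·RH+f) = 26.09 μm/a
  Cl⁻ term: 0.102·272.8^0.62·exp(0.033·73+0.04·5.1) = 45.04
  sum: 26.09 + 45.04 → r_corr = 71.13 μm/a

r_corr = 71.1 μm/a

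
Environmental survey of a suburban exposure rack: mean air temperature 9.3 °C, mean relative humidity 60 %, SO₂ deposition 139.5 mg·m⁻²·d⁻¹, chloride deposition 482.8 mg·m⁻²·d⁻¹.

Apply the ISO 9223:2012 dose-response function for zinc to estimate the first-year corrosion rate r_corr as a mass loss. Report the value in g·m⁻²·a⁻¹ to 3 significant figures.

r_corr = 27.5 g·m⁻²·a⁻¹

zinc: f(T) = +0.038·(T−10) [T≤10 °C] = -0.0266
  sulphur-dioxide contribution → 1.743 μm/a
  chloride contribution → 2.111 μm/a
  ⇒ r_corr(zinc) = 3.854 μm/a
Convert to mass loss: 3.854 μm/a × 7.14 g/cm³ = 27.52 g·m⁻²·a⁻¹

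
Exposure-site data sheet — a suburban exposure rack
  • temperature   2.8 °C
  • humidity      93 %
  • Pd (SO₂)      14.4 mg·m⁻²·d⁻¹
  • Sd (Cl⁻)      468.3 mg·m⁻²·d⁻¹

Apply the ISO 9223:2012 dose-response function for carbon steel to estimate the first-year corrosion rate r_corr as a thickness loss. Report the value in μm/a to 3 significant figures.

r_corr = 127 μm/a

carbon steel: temperature factor f = +0.150·(-7.2) = -1.0800
  sulphur-dioxide contribution → 15.46 μm/a
  chloride contribution → 111.1 μm/a
  ⇒ r_corr(carbon steel) = 126.6 μm/a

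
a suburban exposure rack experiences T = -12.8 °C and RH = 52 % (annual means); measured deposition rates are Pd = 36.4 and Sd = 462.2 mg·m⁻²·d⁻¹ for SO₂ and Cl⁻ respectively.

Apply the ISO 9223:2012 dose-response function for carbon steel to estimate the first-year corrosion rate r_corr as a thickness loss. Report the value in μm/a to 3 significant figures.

r_corr = 16.3 μm/a

carbon steel: temperature factor f = +0.150·(-22.8) = -3.4200
  sulphur-dioxide contribution → 1.062 μm/a
  chloride contribution → 15.26 μm/a
  ⇒ r_corr(carbon steel) = 16.33 μm/a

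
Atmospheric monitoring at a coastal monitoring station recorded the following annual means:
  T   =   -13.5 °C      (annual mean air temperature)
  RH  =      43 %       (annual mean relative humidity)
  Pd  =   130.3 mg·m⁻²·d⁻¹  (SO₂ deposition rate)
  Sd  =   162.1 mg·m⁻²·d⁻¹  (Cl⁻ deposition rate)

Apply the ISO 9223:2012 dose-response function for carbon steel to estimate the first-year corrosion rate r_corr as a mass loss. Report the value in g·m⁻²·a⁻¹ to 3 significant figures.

carbon steel: T≤10 °C ⇒ hinge +0.150·(-13.5−10) = -3.5250
  SO₂ term: 1.77·130.3^0.52·exp(0.02·43-3.5250) = 1.55
  Sd branch = 0.102·Sd^0.62·e^(0.033·RH+0.04·T) = 5.76 μm/a
  r_corr = 1.55 + 5.76 = 7.31 μm/a
Convert to mass loss: 7.31 μm/a × 7.85 g/cm³ = 57.38 g·m⁻²·a⁻¹

r_corr = 57.4 g·m⁻²·a⁻¹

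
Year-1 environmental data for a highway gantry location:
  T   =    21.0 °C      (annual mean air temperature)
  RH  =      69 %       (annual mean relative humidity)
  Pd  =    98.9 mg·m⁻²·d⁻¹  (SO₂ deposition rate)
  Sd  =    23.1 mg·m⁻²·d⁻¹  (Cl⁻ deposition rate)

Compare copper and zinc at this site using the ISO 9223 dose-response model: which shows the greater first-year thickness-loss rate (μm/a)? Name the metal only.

zinc

copper: T>10 °C ⇒ hinge -0.080·(21.0−10) = -0.8800
  sulphur-dioxide contribution → 0.4255 μm/a
  chloride contribution → 0.8027 μm/a
  ⇒ r_corr(copper) = 1.228 μm/a
zinc: f(T) = -0.071·(T−10) [T>10 °C] = -0.7810
  sulphur-dioxide contribution → 1.066 μm/a
  chloride contribution → 1.085 μm/a
  ⇒ r_corr(zinc) = 2.15 μm/a
Ordering by μm/a: zinc (2.15) > copper (1.23)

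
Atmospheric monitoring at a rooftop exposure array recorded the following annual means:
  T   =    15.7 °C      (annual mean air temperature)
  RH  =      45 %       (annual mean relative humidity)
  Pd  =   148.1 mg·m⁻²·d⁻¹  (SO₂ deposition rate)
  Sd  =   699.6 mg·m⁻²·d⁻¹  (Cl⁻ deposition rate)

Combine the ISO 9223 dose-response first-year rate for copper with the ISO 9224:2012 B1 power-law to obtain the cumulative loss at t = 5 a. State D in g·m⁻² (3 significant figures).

copper: T>10 °C ⇒ hinge -0.080·(15.7−10) = -0.4560
  sulphur-dioxide contribution → 0.1752 μm/a
  chloride contribution → 0.6554 μm/a
  total first-year rate 0.8306 μm/a
Power-law: D(5) = r_corr · 5^0.667
  D(5) = 0.8306 × 5^0.667 = 0.8306 × 2.926 = 2.43 μm
  Mass loss = 2.43 μm × 8.96 g/cm³ = 21.77 g·m⁻²

D(5) = 21.8 g·m⁻²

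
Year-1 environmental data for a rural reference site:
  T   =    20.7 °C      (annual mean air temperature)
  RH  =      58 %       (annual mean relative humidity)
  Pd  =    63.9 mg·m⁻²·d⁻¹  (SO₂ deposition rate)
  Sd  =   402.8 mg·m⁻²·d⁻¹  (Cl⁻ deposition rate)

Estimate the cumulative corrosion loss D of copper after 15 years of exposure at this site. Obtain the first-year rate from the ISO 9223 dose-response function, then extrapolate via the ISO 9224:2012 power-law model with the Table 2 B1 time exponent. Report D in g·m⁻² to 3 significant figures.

D(15) = 73.9 g·m⁻²

copper: f(T) = -0.080·(T−10) [T>10 °C] = -0.8560
  Pd branch = 0.0053·Pd^0.26·e^(0.059·RH+f) = 0.2033 μm/a
  Cl⁻ term: 0.01025·402.8^0.27·exp(0.036·58+0.049·20.7) = 1.152
  sum: 0.2033 + 1.152 → r_corr = 1.355 μm/a
ISO 9224: D(t) = r_corr · t^b with b = 0.667 (copper, B1)
  D(15) = 1.355 × 15^0.667 = 1.355 × 6.088 = 8.25 μm
  Mass loss = 8.25 μm × 8.96 g/cm³ = 73.92 g·m⁻²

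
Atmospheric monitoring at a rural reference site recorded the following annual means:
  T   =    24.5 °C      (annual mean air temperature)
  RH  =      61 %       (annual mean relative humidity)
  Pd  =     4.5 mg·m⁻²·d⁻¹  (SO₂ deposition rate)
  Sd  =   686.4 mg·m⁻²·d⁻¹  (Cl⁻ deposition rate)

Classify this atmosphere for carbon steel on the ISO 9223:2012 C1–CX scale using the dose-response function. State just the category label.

carbon steel: T>10 °C ⇒ hinge -0.054·(24.5−10) = -0.7830
  Pd branch = 1.77·Pd^0.52·e^(0.02·RH+f) = 5.99 μm/a
  Cl⁻ term: 0.102·686.4^0.62·exp(0.033·61+0.04·24.5) = 116.7
  r_corr = 5.99 + 116.7 = 122.7 μm/a
ISO 9223 Table 2 (carbon steel): 80 < 123 ≤ 200 μm/a ⇒ C5

C5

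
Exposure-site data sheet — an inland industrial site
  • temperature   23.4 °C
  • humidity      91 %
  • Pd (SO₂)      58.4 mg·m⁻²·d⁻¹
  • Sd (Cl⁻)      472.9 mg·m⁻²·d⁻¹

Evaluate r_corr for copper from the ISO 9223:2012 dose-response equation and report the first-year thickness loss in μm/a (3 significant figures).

r_corr = 5.63 μm/a

copper: temperature factor f = -0.080·(13.4) = -1.0720
  SO₂ term: 0.0053·58.4^0.26·exp(0.059·91-1.0720) = 1.121
  Cl⁻ term: 0.01025·472.9^0.27·exp(0.036·91+0.049·23.4) = 4.504
  sum: 1.121 + 4.504 → r_corr = 5.626 μm/a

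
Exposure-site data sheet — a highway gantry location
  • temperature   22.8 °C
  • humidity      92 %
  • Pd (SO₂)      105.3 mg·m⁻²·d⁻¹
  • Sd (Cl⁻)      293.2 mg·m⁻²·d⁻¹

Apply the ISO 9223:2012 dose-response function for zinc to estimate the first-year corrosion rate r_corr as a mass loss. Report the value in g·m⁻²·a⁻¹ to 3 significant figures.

zinc: T>10 °C ⇒ hinge -0.071·(22.8−10) = -0.9088
  sulphur-dioxide contribution → 2.778 μm/a
  chloride contribution → 6.466 μm/a
  total first-year rate 9.244 μm/a
Convert to mass loss: 9.244 μm/a × 7.14 g/cm³ = 66 g·m⁻²·a⁻¹

r_corr = 66.0 g·m⁻²·a⁻¹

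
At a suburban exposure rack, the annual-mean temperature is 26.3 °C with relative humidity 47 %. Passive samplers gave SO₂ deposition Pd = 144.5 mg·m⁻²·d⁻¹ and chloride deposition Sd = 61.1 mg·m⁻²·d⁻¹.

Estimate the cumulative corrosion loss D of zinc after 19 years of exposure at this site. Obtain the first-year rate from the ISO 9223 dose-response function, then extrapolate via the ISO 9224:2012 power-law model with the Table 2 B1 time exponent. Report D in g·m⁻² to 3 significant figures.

D(19) = 219 g·m⁻²

zinc: temperature factor f = -0.071·(16.3) = -1.1573
  sulphur-dioxide contribution → 0.3142 μm/a
  chloride contribution → 2.485 μm/a
  total first-year rate 2.799 μm/a
Power-law: D(19) = r_corr · 19^0.813
  D(19) = 2.799 × 19^0.813 = 2.799 × 10.96 = 30.66 μm
  Mass loss = 30.66 μm × 7.14 g/cm³ = 218.9 g·m⁻²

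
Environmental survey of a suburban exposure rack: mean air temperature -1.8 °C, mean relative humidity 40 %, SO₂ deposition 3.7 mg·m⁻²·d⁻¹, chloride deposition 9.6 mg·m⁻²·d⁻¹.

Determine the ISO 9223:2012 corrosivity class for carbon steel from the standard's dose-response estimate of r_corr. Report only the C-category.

C2

carbon steel: f(T) = +0.150·(T−10) [T≤10 °C] = -1.7700
  SO₂ term: 1.77·3.7^0.52·exp(0.02·40-1.7700) = 1.325
  Sd branch = 0.102·Sd^0.62·e^(0.033·RH+0.04·T) = 1.444 μm/a
  sum: 1.325 + 1.444 → r_corr = 2.769 μm/a
Category bounds: 1.3…25 μm/a bracket r_corr ⇒ C2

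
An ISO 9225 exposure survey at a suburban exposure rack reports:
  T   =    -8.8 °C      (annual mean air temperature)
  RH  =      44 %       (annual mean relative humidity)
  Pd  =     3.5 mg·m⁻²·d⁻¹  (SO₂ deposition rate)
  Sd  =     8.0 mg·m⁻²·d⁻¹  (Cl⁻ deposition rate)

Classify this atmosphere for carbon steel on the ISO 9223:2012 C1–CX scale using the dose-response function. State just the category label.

C2

carbon steel: T≤10 °C ⇒ hinge +0.150·(-8.8−10) = -2.8200
  Pd branch = 1.77·Pd^0.52·e^(0.02·RH+f) = 0.4879 μm/a
  Sd branch = 0.102·Sd^0.62·e^(0.033·RH+0.04·T) = 1.112 μm/a
  sum: 0.4879 + 1.112 → r_corr = 1.6 μm/a
ISO 9223 Table 2 (carbon steel): 1.3 < 1.6 ≤ 25 μm/a ⇒ C2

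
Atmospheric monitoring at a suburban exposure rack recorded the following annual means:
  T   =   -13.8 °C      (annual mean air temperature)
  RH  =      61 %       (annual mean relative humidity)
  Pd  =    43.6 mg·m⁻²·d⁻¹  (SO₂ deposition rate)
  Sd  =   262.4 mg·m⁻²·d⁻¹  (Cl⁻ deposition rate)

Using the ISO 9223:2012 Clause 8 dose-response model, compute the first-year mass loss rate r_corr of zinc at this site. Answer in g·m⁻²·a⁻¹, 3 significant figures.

zinc: T≤10 °C ⇒ hinge +0.038·(-13.8−10) = -0.9044
  sulphur-dioxide contribution → 0.4548 μm/a
  chloride contribution → 0.211 μm/a
  total first-year rate 0.6658 μm/a
Convert to mass loss: 0.6658 μm/a × 7.14 g/cm³ = 4.754 g·m⁻²·a⁻¹

r_corr = 4.75 g·m⁻²·a⁻¹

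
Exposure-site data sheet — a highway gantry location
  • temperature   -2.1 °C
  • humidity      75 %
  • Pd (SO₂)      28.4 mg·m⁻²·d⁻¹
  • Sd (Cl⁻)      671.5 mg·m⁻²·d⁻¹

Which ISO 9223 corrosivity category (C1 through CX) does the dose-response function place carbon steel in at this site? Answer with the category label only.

C4

carbon steel: temperature factor f = +0.150·(-12.1) = -1.8150
  sulphur-dioxide contribution → 7.36 μm/a
  chloride contribution → 63.06 μm/a
  total first-year rate 70.42 μm/a
70.4 μm/a falls in (50, 80] for carbon steel → category C4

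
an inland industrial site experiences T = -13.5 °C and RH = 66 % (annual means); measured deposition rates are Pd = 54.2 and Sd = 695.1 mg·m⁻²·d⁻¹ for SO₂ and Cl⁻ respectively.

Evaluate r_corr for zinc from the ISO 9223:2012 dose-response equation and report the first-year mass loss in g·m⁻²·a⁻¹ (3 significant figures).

r_corr = 7.35 g·m⁻²·a⁻¹

zinc: f(T) = +0.038·(T−10) [T≤10 °C] = -0.8930
  SO₂ term: 0.0129·54.2^0.44·exp(0.046·66-0.8930) = 0.6372
  Sd branch = 0.0175·Sd^0.57·e^(0.008·RH+0.085·T) = 0.3926 μm/a
  r_corr = 0.6372 + 0.3926 = 1.03 μm/a
Convert to mass loss: 1.03 μm/a × 7.14 g/cm³ = 7.352 g·m⁻²·a⁻¹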